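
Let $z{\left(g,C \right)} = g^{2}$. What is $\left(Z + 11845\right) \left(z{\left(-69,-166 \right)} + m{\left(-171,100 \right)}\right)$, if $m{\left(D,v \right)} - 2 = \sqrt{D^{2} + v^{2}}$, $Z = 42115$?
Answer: $257011480 + 53960 \sqrt{39241} \approx 2.677 \cdot 10^{8}$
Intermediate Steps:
$m{\left(D,v \right)} = 2 + \sqrt{D^{2} + v^{2}}$
$\left(Z + 11845\right) \left(z{\left(-69,-166 \right)} + m{\left(-171,100 \right)}\right) = \left(42115 + 11845\right) \left(\left(-69\right)^{2} + \left(2 + \sqrt{\left(-171\right)^{2} + 100^{2}}\right)\right) = 53960 \left(4761 + \left(2 + \sqrt{29241 + 10000}\right)\right) = 53960 \left(4761 + \left(2 + \sqrt{39241}\right)\right) = 53960 \left(4763 + \sqrt{39241}\right) = 257011480 + 53960 \sqrt{39241}$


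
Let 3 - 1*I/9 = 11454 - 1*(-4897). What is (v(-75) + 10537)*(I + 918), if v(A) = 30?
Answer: -1545043338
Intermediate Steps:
I = -147132 (I = 27 - 9*(11454 - 1*(-4897)) = 27 - 9*(11454 + 4897) = 27 - 9*16351 = 27 - 147159 = -147132)
(v(-75) + 10537)*(I + 918) = (30 + 10537)*(-147132 + 918) = 10567*(-146214) = -1545043338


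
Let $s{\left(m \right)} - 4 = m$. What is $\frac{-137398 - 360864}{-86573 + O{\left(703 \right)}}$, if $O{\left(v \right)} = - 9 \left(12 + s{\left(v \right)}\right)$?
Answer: $\frac{249131}{46522} \approx 5.3551$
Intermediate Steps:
$s{\left(m \right)} = 4 + m$
$O{\left(v \right)} = -144 - 9 v$ ($O{\left(v \right)} = - 9 \left(12 + \left(4 + v\right)\right) = - 9 \left(16 + v\right) = -144 - 9 v$)
$\frac{-137398 - 360864}{-86573 + O{\left(703 \right)}} = \frac{-137398 - 360864}{-86573 - 6471} = - \frac{498262}{-86573 - 6471} = - \frac{498262}{-93044} = \left(-498262\right) \left(- \frac{1}{93044}\right) = \frac{249131}{46522}$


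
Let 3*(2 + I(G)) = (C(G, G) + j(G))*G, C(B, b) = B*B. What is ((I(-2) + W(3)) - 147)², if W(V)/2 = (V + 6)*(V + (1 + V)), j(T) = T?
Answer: 5329/9 ≈ 592.11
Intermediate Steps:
C(B, b) = B²
W(V) = 2*(1 + 2*V)*(6 + V) (W(V) = 2*((V + 6)*(V + (1 + V))) = 2*((6 + V)*(1 + 2*V)) = 2*((1 + 2*V)*(6 + V)) = 2*(1 + 2*V)*(6 + V))
I(G) = -2 + G*(G + G²)/3 (I(G) = -2 + ((G² + G)*G)/3 = -2 + ((G + G²)*G)/3 = -2 + (G*(G + G²))/3 = -2 + G*(G + G²)/3)
((I(-2) + W(3)) - 147)² = (((-2 + (⅓)*(-2)² + (⅓)*(-2)³) + (12 + 4*3² + 26*3)) - 147)² = (((-2 + (⅓)*4 + (⅓)*(-8)) + (12 + 4*9 + 78)) - 147)² = (((-2 + 4/3 - 8/3) + (12 + 36 + 78)) - 147)² = ((-10/3 + 126) - 147)² = (368/3 - 147)² = (-73/3)² = 5329/9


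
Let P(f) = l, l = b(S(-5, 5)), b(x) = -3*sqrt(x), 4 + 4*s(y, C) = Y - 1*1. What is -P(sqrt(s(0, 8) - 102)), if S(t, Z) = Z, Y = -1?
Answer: 3*sqrt(5) ≈ 6.7082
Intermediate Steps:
s(y, C) = -3/2 (s(y, C) = -1 + (-1 - 1*1)/4 = -1 + (-1 - 1)/4 = -1 + (1/4)*(-2) = -1 - 1/2 = -3/2)
l = -3*sqrt(5) ≈ -6.7082
P(f) = -3*sqrt(5)
-P(sqrt(s(0, 8) - 102)) = -(-3)*sqrt(5) = 3*sqrt(5)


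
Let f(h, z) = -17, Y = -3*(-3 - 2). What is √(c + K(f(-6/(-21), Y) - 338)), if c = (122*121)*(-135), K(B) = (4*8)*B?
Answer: I*√2004230 ≈ 1415.7*I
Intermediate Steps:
Y = 15 (Y = -3*(-5) = 15)
K(B) = 32*B
c = -1992870 (c = 14762*(-135) = -1992870)
√(c + K(f(-6/(-21), Y) - 338)) = √(-1992870 + 32*(-17 - 338)) = √(-1992870 + 32*(-355)) = √(-1992870 - 11360) = √(-2004230) = I*√2004230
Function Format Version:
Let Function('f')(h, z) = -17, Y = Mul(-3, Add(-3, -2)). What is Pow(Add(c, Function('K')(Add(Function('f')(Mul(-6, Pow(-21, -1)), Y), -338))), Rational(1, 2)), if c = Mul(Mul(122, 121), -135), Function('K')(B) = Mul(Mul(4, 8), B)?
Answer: Mul(I, Pow(2004230, Rational(1, 2))) ≈ Mul(1415.7, I)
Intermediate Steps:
Y = 15 (Y = Mul(-3, -5) = 15)
Function('K')(B) = Mul(32, B)
c = -1992870 (c = Mul(14762, -135) = -1992870)
Pow(Add(c, Function('K')(Add(Function('f')(Mul(-6, Pow(-21, -1)), Y), -338))), Rational(1, 2)) = Pow(Add(-1992870, Mul(32, Add(-17, -338))), Rational(1, 2)) = Pow(Add(-1992870, Mul(32, -355)), Rational(1, 2)) = Pow(Add(-1992870, -11360), Rational(1, 2)) = Pow(-2004230, Rational(1, 2)) = Mul(I, Pow(2004230, Rational(1, 2)))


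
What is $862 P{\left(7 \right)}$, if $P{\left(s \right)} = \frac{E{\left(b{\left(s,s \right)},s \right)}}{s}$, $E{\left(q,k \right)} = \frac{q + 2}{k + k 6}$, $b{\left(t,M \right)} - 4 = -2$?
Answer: $\frac{3448}{343} \approx 10.052$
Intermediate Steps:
$b{\left(t,M \right)} = 2$ ($b{\left(t,M \right)} = 4 - 2 = 2$)
$E{\left(q,k \right)} = \frac{2 + q}{7 k}$ ($E{\left(q,k \right)} = \frac{2 + q}{k + 6 k} = \frac{2 + q}{7 k}$)
$P{\left(s \right)} = \frac{4}{7 s^{2}}$ ($P{\left(s \right)} = \frac{\frac{1}{7} \frac{1}{s} \left(2 + 2\right)}{s} = \frac{\frac{1}{7} \frac{1}{s} 4}{s} = \frac{\frac{4}{7} \frac{1}{s}}{s} = \frac{4}{7 s^{2}}$)
$862 P{\left(7 \right)} = 862 \frac{4}{7 \cdot 49} = 862 \cdot \frac{4}{7} \cdot \frac{1}{49} = 862 \cdot \frac{4}{343} = \frac{3448}{343}$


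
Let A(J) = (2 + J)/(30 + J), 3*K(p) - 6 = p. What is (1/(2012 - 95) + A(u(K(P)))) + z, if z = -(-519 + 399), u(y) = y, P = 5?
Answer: 23266730/193617 ≈ 120.17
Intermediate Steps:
K(p) = 2 + p/3
A(J) = (2 + J)/(30 + J)
z = 120 (z = -1*(-120) = 120)
(1/(2012 - 95) + A(u(K(P)))) + z = (1/(2012 - 95) + (2 + (2 + (1/3)*5))/(30 + (2 + (1/3)*5))) + 120 = (1/1917 + (2 + (2 + 5/3))/(30 + (2 + 5/3))) + 120 = (1/1917 + (2 + 11/3)/(30 + 11/3)) + 120 = (1/1917 + (17/3)/(101/3)) + 120 = (1/1917 + (3/101)*(17/3)) + 120 = (1/1917 + 17/101) + 120 = 32690/193617 + 120 = 23266730/193617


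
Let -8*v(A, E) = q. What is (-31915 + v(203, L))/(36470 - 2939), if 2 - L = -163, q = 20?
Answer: -63835/67062 ≈ -0.95188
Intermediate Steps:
L = 165 (L = 2 - 1*(-163) = 2 + 163 = 165)
v(A, E) = -5/2 (v(A, E) = -1/8*20 = -5/2)
(-31915 + v(203, L))/(36470 - 2939) = (-31915 - 5/2)/(36470 - 2939) = -63835/2/33531 = -63835/2*1/33531 = -63835/67062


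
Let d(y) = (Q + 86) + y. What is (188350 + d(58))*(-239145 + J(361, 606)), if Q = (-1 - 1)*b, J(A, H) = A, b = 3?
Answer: -45007918592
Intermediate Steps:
Q = -6 (Q = (-1 - 1)*3 = -2*3 = -6)
d(y) = 80 + y (d(y) = (-6 + 86) + y = 80 + y)
(188350 + d(58))*(-239145 + J(361, 606)) = (188350 + (80 + 58))*(-239145 + 361) = (188350 + 138)*(-238784) = 188488*(-238784) = -45007918592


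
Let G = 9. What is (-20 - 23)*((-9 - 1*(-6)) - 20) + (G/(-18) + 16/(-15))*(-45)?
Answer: 2119/2 ≈ 1059.5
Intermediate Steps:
(-20 - 23)*((-9 - 1*(-6)) - 20) + (G/(-18) + 16/(-15))*(-45) = (-20 - 23)*((-9 - 1*(-6)) - 20) + (9/(-18) + 16/(-15))*(-45) = -43*((-9 + 6) - 20) + (9*(-1/18) + 16*(-1/15))*(-45) = -43*(-3 - 20) + (-½ - 16/15)*(-45) = -43*(-23) - 47/30*(-45) = 989 + 141/2 = 2119/2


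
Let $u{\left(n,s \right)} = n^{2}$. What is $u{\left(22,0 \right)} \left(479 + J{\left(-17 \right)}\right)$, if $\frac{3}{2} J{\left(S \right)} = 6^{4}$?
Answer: $650012$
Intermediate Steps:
$J{\left(S \right)} = 864$ ($J{\left(S \right)} = \frac{2 \cdot 6^{4}}{3} = \frac{2}{3} \cdot 1296 = 864$)
$u{\left(22,0 \right)} \left(479 + J{\left(-17 \right)}\right) = 22^{2} \left(479 + 864\right) = 484 \cdot 1343 = 650012$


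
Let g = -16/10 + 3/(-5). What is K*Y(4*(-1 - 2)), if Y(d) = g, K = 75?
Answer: -165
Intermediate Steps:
g = -11/5 (g = -16*⅒ + 3*(-⅕) = -8/5 - ⅗ = -11/5 ≈ -2.2000)
Y(d) = -11/5
K*Y(4*(-1 - 2)) = 75*(-11/5) = -165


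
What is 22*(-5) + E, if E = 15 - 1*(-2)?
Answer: -93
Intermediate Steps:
E = 17 (E = 15 + 2 = 17)
22*(-5) + E = 22*(-5) + 17 = -110 + 17 = -93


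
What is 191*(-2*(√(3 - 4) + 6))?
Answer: -2292 - 382*I ≈ -2292.0 - 382.0*I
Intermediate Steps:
191*(-2*(√(3 - 4) + 6)) = 191*(-2*(√(-1) + 6)) = 191*(-2*(I + 6)) = 191*(-2*(6 + I)) = 191*(-12 - 2*I) = -2292 - 382*I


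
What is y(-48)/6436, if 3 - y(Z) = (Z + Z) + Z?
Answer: 147/6436 ≈ 0.022840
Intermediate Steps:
y(Z) = 3 - 3*Z (y(Z) = 3 - ((Z + Z) + Z) = 3 - (2*Z + Z) = 3 - 3*Z)
y(-48)/6436 = (3 - 3*(-48))/6436 = (3 + 144)*(1/6436) = 147*(1/6436) = 147/6436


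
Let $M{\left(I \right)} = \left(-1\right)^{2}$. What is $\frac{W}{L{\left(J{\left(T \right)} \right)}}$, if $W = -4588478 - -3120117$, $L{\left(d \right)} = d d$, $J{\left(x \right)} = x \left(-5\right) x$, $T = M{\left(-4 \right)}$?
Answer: $- \frac{1468361}{25} \approx -58734.0$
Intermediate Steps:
$M{\left(I \right)} = 1$
$T = 1$
$J{\left(x \right)} = - 5 x^{2}$ ($J{\left(x \right)} = - 5 x x = - 5 x^{2}$)
$L{\left(d \right)} = d^{2}$
$W = -1468361$ ($W = -4588478 + 3120117 = -1468361$)
$\frac{W}{L{\left(J{\left(T \right)} \right)}} = - \frac{1468361}{\left(- 5 \cdot 1^{2}\right)^{2}} = - \frac{1468361}{\left(\left(-5\right) 1\right)^{2}} = - \frac{1468361}{\left(-5\right)^{2}} = - \frac{1468361}{25}$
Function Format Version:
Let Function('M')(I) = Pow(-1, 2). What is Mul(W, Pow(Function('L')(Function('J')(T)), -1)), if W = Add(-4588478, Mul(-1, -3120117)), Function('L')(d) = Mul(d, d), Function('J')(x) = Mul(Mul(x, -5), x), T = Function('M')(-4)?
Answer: Rational(-1468361, 25) ≈ -58734.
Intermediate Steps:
Function('M')(I) = 1
T = 1
Function('J')(x) = Mul(-5, Pow(x, 2)) (Function('J')(x) = Mul(Mul(-5, x), x) = Mul(-5, Pow(x, 2)))
Function('L')(d) = Pow(d, 2)
W = -1468361 (W = Add(-4588478, 3120117) = -1468361)
Mul(W, Pow(Function('L')(Function('J')(T)), -1)) = Mul(-1468361, Pow(Pow(Mul(-5, Pow(1, 2)), 2), -1)) = Mul(-1468361, Pow(Pow(Mul(-5, 1), 2), -1)) = Mul(-1468361, Pow(Pow(-5, 2), -1)) = Mul(-1468361, Pow(25, -1)) = Mul(-1468361, Rational(1, 25)) = Rational(-1468361, 25)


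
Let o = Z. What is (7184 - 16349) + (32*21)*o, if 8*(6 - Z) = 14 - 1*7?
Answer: -5721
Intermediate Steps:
Z = 41/8 (Z = 6 - (14 - 1*7)/8 = 6 - (14 - 7)/8 = 6 - ⅛*7 = 6 - 7/8 = 41/8 ≈ 5.1250)
o = 41/8 ≈ 5.1250
(7184 - 16349) + (32*21)*o = (7184 - 16349) + (32*21)*(41/8) = -9165 + 672*(41/8) = -9165 + 3444 = -5721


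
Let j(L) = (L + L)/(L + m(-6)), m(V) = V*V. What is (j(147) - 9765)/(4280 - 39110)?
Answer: 595567/2124630 ≈ 0.28032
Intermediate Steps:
m(V) = V²
j(L) = 2*L/(36 + L) (j(L) = (L + L)/(L + (-6)²) = (2*L)/(L + 36) = (2*L)/(36 + L) = 2*L/(36 + L))
(j(147) - 9765)/(4280 - 39110) = (2*147/(36 + 147) - 9765)/(4280 - 39110) = (2*147/183 - 9765)/(-34830) = (2*147*(1/183) - 9765)*(-1/34830) = (98/61 - 9765)*(-1/34830) = -595567/61*(-1/34830) = 595567/2124630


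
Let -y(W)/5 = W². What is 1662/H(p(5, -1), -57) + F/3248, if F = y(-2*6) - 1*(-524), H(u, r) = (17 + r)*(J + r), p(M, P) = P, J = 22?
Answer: 11437/10150 ≈ 1.1268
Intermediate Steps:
y(W) = -5*W²
H(u, r) = (17 + r)*(22 + r)
F = -196 (F = -5*(-2*6)² - 1*(-524) = -5*(-12)² + 524 = -5*144 + 524 = -720 + 524 = -196)
1662/H(p(5, -1), -57) + F/3248 = 1662/(374 + (-57)² + 39*(-57)) - 196/3248 = 1662/(374 + 3249 - 2223) - 196*1/3248 = 1662/1400 - 7/116 = 1662*(1/1400) - 7/116 = 831/700 - 7/116 = 11437/10150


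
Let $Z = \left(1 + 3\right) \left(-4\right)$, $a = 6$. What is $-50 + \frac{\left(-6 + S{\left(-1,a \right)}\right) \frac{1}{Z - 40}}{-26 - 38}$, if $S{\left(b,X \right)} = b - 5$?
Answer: $- \frac{44803}{896} \approx -50.003$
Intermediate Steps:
$Z = -16$ ($Z = 4 \left(-4\right) = -16$)
$S{\left(b,X \right)} = -5 + b$
$-50 + \frac{\left(-6 + S{\left(-1,a \right)}\right) \frac{1}{Z - 40}}{-26 - 38} = -50 + \frac{\left(-6 - 6\right) \frac{1}{-16 - 40}}{-26 - 38} = -50 + \frac{\left(-6 - 6\right) \frac{1}{-16 - 40}}{-64} = -50 + - \frac{12}{-56} \left(- \frac{1}{64}\right) = -50 + \left(-12\right) \left(- \frac{1}{56}\right) \left(- \frac{1}{64}\right) = -50 + \frac{3}{14} \left(- \frac{1}{64}\right) = -50 - \frac{3}{896} = - \frac{44803}{896}$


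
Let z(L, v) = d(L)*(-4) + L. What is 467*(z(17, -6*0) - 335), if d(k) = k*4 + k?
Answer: -307286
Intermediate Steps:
d(k) = 5*k (d(k) = 4*k + k = 5*k)
z(L, v) = -19*L (z(L, v) = (5*L)*(-4) + L = -20*L + L = -19*L)
467*(z(17, -6*0) - 335) = 467*(-19*17 - 335) = 467*(-323 - 335) = 467*(-658) = -307286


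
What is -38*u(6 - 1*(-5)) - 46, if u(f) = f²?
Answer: -4644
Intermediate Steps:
-38*u(6 - 1*(-5)) - 46 = -38*(6 - 1*(-5))² - 46 = -38*(6 + 5)² - 46 = -38*11² - 46 = -38*121 - 46 = -4598 - 46 = -4644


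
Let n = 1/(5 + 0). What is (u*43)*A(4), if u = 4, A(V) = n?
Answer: 172/5 ≈ 34.400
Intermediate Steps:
n = ⅕ (n = 1/5 = ⅕ ≈ 0.20000)
A(V) = ⅕
(u*43)*A(4) = (4*43)*(⅕) = 172*(⅕) = 172/5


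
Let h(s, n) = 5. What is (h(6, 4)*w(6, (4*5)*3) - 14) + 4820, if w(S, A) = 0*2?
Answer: 4806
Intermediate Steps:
w(S, A) = 0
(h(6, 4)*w(6, (4*5)*3) - 14) + 4820 = (5*0 - 14) + 4820 = (0 - 14) + 4820 = -14 + 4820 = 4806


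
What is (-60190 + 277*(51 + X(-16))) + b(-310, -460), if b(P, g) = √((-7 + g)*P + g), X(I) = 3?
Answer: -45232 + √144310 ≈ -44852.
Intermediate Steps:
b(P, g) = √(g + P*(-7 + g)) (b(P, g) = √(P*(-7 + g) + g) = √(g + P*(-7 + g)))
(-60190 + 277*(51 + X(-16))) + b(-310, -460) = (-60190 + 277*(51 + 3)) + √(-460 - 7*(-310) - 310*(-460)) = (-60190 + 277*54) + √(-460 + 2170 + 142600) = (-60190 + 14958) + √144310 = -45232 + √144310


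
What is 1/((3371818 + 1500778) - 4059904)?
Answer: 1/812692 ≈ 1.2305e-6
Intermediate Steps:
1/((3371818 + 1500778) - 4059904) = 1/(4872596 - 4059904) = 1/812692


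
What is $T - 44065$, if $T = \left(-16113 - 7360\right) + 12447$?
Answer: $-55091$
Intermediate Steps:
$T = -11026$ ($T = -23473 + 12447 = -11026$)
$T - 44065 = -11026 - 44065 = -55091$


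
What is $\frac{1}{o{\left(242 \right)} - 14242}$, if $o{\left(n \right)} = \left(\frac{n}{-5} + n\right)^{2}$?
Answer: $\frac{25}{580974} \approx 4.3031 \cdot 10^{-5}$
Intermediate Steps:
$o{\left(n \right)} = \frac{16 n^{2}}{25}$ ($o{\left(n \right)} = \left(n \left(- \frac{1}{5}\right) + n\right)^{2} = \left(- \frac{n}{5} + n\right)^{2} = \left(\frac{4 n}{5}\right)^{2} = \frac{16 n^{2}}{25}$)
$\frac{1}{o{\left(242 \right)} - 14242} = \frac{1}{\frac{16 \cdot 242^{2}}{25} - 14242} = \frac{1}{\frac{16}{25} \cdot 58564 - 14242} = \frac{1}{\frac{937024}{25} - 14242} = \frac{1}{\frac{580974}{25}} = \frac{25}{580974}$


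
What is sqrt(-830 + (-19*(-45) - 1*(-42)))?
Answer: sqrt(67) ≈ 8.1853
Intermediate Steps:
sqrt(-830 + (-19*(-45) - 1*(-42))) = sqrt(-830 + (855 + 42)) = sqrt(-830 + 897) = sqrt(67)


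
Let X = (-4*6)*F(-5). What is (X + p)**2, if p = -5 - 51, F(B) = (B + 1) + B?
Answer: 25600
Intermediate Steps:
F(B) = 1 + 2*B (F(B) = (1 + B) + B = 1 + 2*B)
X = 216 (X = (-4*6)*(1 + 2*(-5)) = -24*(1 - 10) = -24*(-9) = 216)
p = -56
(X + p)**2 = (216 - 56)**2 = 160**2 = 25600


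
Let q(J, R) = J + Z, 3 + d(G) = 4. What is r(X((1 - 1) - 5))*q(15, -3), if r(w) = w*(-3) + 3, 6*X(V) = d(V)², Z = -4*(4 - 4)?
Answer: 75/2 ≈ 37.500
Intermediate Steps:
d(G) = 1 (d(G) = -3 + 4 = 1)
Z = 0 (Z = -4*0 = 0)
X(V) = ⅙ (X(V) = (⅙)*1² = (⅙)*1 = ⅙)
q(J, R) = J (q(J, R) = J + 0 = J)
r(w) = 3 - 3*w (r(w) = -3*w + 3 = 3 - 3*w)
r(X((1 - 1) - 5))*q(15, -3) = (3 - 3*⅙)*15 = (3 - ½)*15 = (5/2)*15 = 75/2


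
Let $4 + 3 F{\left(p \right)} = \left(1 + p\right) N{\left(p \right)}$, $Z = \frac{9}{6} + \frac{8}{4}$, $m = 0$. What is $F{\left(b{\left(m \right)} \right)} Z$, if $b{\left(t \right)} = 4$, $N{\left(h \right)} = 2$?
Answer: $7$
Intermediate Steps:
$Z = \frac{7}{2}$ ($Z = 9 \cdot \frac{1}{6} + 8 \cdot \frac{1}{4} = \frac{3}{2} + 2 = \frac{7}{2} \approx 3.5$)
$F{\left(p \right)} = - \frac{2}{3} + \frac{2 p}{3}$ ($F{\left(p \right)} = - \frac{4}{3} + \frac{\left(1 + p\right) 2}{3} = - \frac{4}{3} + \frac{2 + 2 p}{3} = - \frac{4}{3} + \left(\frac{2}{3} + \frac{2 p}{3}\right) = - \frac{2}{3} + \frac{2 p}{3}$)
$F{\left(b{\left(m \right)} \right)} Z = \left(- \frac{2}{3} + \frac{2}{3} \cdot 4\right) \frac{7}{2} = \left(- \frac{2}{3} + \frac{8}{3}\right) \frac{7}{2} = 2 \cdot \frac{7}{2} = 7$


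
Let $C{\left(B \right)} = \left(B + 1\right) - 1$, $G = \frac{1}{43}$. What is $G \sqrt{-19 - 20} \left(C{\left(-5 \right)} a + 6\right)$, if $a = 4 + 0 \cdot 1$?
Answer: $- \frac{14 i \sqrt{39}}{43} \approx - 2.0333 i$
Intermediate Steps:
$G = \frac{1}{43} \approx 0.023256$
$C{\left(B \right)} = B$ ($C{\left(B \right)} = \left(1 + B\right) - 1 = B$)
$a = 4$ ($a = 4 + 0 = 4$)
$G \sqrt{-19 - 20} \left(C{\left(-5 \right)} a + 6\right) = \frac{\sqrt{-19 - 20}}{43} \left(\left(-5\right) 4 + 6\right) = \frac{\sqrt{-39}}{43} \left(-20 + 6\right) = \frac{i \sqrt{39}}{43} \left(-14\right) = - \frac{14 i \sqrt{39}}{43}$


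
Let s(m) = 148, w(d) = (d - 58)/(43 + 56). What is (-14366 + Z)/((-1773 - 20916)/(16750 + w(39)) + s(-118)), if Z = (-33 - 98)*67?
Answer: -38376440033/243171977 ≈ -157.82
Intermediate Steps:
Z = -8777 (Z = -131*67 = -8777)
w(d) = -58/99 + d/99 (w(d) = (-58 + d)/99 = (-58 + d)*(1/99) = -58/99 + d/99)
(-14366 + Z)/((-1773 - 20916)/(16750 + w(39)) + s(-118)) = (-14366 - 8777)/((-1773 - 20916)/(16750 + (-58/99 + (1/99)*39)) + 148) = -23143/(-22689/(16750 + (-58/99 + 13/33)) + 148) = -23143/(-22689/(16750 - 19/99) + 148) = -23143/(-22689/1658231/99 + 148) = -23143/(-22689*99/1658231 + 148) = -23143/(-2246211/1658231 + 148) = -23143/243171977/1658231 = -23143*1658231/243171977 = -38376440033/243171977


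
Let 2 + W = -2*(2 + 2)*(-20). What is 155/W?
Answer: 155/158 ≈ 0.98101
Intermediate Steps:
W = 158 (W = -2 - 2*(2 + 2)*(-20) = -2 - 2*4*(-20) = -2 - 8*(-20) = -2 + 160 = 158)
155/W = 155/158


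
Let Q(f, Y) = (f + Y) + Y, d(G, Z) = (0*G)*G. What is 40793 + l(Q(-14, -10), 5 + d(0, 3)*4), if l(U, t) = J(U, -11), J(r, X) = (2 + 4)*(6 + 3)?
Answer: 40847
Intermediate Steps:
d(G, Z) = 0 (d(G, Z) = 0*G = 0)
J(r, X) = 54 (J(r, X) = 6*9 = 54)
Q(f, Y) = f + 2*Y (Q(f, Y) = (Y + f) + Y = f + 2*Y)
l(U, t) = 54
40793 + l(Q(-14, -10), 5 + d(0, 3)*4) = 40793 + 54 = 40847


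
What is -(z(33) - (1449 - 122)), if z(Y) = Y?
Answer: 1294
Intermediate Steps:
-(z(33) - (1449 - 122)) = -(33 - (1449 - 122)) = -(33 - 1*1327) = -(33 - 1327) = -1*(-1294) = 1294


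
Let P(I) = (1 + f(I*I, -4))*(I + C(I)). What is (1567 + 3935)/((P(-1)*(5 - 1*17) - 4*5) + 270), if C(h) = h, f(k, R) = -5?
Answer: 393/11 ≈ 35.727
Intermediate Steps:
P(I) = -8*I (P(I) = (1 - 5)*(I + I) = -8*I)
(1567 + 3935)/((P(-1)*(5 - 1*17) - 4*5) + 270) = (1567 + 3935)/(((-8*(-1))*(5 - 1*17) - 4*5) + 270) = 5502/((8*(5 - 17) - 20) + 270) = 5502/((8*(-12) - 20) + 270) = 5502/((-96 - 20) + 270) = 5502/(-116 + 270) = 5502/154 = 5502*(1/154) = 393/11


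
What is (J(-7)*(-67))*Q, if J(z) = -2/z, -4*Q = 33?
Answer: 2211/14 ≈ 157.93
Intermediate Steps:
Q = -33/4 (Q = -¼*33 = -33/4 ≈ -8.2500)
(J(-7)*(-67))*Q = (-2/(-7)*(-67))*(-33/4) = (-2*(-⅐)*(-67))*(-33/4) = ((2/7)*(-67))*(-33/4) = -134/7*(-33/4) = 2211/14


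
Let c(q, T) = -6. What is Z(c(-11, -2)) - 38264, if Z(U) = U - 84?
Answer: -38354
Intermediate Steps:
Z(U) = -84 + U
Z(c(-11, -2)) - 38264 = (-84 - 6) - 38264 = -90 - 38264 = -38354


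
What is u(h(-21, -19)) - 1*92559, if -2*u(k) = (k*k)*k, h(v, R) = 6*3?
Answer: -95475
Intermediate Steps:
h(v, R) = 18
u(k) = -k**3/2 (u(k) = -k*k*k/2 = -k**2*k/2 = -k**3/2)
u(h(-21, -19)) - 1*92559 = -1/2*18**3 - 1*92559 = -1/2*5832 - 92559 = -2916 - 92559 = -95475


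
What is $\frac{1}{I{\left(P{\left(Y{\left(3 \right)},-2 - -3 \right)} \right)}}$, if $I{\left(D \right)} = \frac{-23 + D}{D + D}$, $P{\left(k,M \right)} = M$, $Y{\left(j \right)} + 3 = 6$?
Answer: $- \frac{1}{11} \approx -0.090909$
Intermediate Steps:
$Y{\left(j \right)} = 3$ ($Y{\left(j \right)} = -3 + 6 = 3$)
$I{\left(D \right)} = \frac{-23 + D}{2 D}$
$\frac{1}{I{\left(P{\left(Y{\left(3 \right)},-2 - -3 \right)} \right)}} = \frac{1}{\frac{1}{2} \frac{1}{-2 - -3} \left(-23 - -1\right)} = \frac{1}{\frac{1}{2} \frac{1}{-2 + 3} \left(-23 + \left(-2 + 3\right)\right)} = \frac{1}{\frac{1}{2} \cdot 1^{-1} \left(-23 + 1\right)} = \frac{1}{\frac{1}{2} \cdot 1 \left(-22\right)} = \frac{1}{-11} = - \frac{1}{11}$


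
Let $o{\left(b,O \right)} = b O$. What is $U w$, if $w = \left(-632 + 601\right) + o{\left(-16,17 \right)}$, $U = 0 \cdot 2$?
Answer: $0$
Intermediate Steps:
$o{\left(b,O \right)} = O b$
$U = 0$
$w = -303$ ($w = \left(-632 + 601\right) + 17 \left(-16\right) = -31 - 272 = -303$)
$U w = 0 \left(-303\right) = 0$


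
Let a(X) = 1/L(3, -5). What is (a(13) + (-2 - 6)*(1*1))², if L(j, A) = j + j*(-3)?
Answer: 2401/36 ≈ 66.694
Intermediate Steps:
L(j, A) = -2*j (L(j, A) = j - 3*j = -2*j)
a(X) = -⅙ (a(X) = 1/(-2*3) = 1/(-6) = -⅙)
(a(13) + (-2 - 6)*(1*1))² = (-⅙ + (-2 - 6)*(1*1))² = (-⅙ - 8*1)² = (-⅙ - 8)² = (-49/6)² = 2401/36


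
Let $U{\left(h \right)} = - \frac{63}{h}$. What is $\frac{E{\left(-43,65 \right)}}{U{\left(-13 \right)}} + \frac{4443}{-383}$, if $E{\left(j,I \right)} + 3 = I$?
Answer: $\frac{28789}{24129} \approx 1.1931$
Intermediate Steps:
$E{\left(j,I \right)} = -3 + I$
$\frac{E{\left(-43,65 \right)}}{U{\left(-13 \right)}} + \frac{4443}{-383} = \frac{-3 + 65}{\left(-63\right) \frac{1}{-13}} + \frac{4443}{-383} = \frac{62}{\left(-63\right) \left(- \frac{1}{13}\right)} + 4443 \left(- \frac{1}{383}\right) = \frac{62}{\frac{63}{13}} - \frac{4443}{383} = 62 \cdot \frac{13}{63} - \frac{4443}{383} = \frac{806}{63} - \frac{4443}{383} = \frac{28789}{24129}$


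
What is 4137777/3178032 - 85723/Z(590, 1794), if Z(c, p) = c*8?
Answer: -2634376351/156253240 ≈ -16.860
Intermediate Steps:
Z(c, p) = 8*c
4137777/3178032 - 85723/Z(590, 1794) = 4137777/3178032 - 85723/(8*590) = 4137777*(1/3178032) - 85723/4720 = 1379259/1059344 - 85723*1/4720 = 1379259/1059344 - 85723/4720 = -2634376351/156253240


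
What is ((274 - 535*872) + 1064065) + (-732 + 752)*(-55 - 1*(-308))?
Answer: 602879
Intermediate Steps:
((274 - 535*872) + 1064065) + (-732 + 752)*(-55 - 1*(-308)) = ((274 - 466520) + 1064065) + 20*(-55 + 308) = (-466246 + 1064065) + 20*253 = 597819 + 5060 = 602879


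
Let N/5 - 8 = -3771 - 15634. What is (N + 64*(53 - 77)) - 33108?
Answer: -131629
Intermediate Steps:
N = -96985 (N = 40 + 5*(-3771 - 15634) = 40 + 5*(-19405) = 40 - 97025 = -96985)
(N + 64*(53 - 77)) - 33108 = (-96985 + 64*(53 - 77)) - 33108 = (-96985 + 64*(-24)) - 33108 = (-96985 - 1536) - 33108 = -98521 - 33108 = -131629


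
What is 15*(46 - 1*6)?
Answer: 600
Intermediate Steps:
15*(46 - 1*6) = 15*(46 - 6) = 15*40 = 600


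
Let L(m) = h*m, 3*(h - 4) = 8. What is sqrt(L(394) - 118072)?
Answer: 4*I*sqrt(64938)/3 ≈ 339.77*I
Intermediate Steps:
h = 20/3 (h = 4 + (1/3)*8 = 4 + 8/3 = 20/3 ≈ 6.6667)
L(m) = 20*m/3
sqrt(L(394) - 118072) = sqrt((20/3)*394 - 118072) = sqrt(7880/3 - 118072) = sqrt(-346336/3) = 4*I*sqrt(64938)/3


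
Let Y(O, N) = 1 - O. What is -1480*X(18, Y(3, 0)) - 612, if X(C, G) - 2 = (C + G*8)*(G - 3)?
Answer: 11228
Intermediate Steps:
X(C, G) = 2 + (-3 + G)*(C + 8*G) (X(C, G) = 2 + (C + G*8)*(G - 3) = 2 + (C + 8*G)*(-3 + G) = 2 + (-3 + G)*(C + 8*G))
-1480*X(18, Y(3, 0)) - 612 = -1480*(2 - 24*(1 - 1*3) - 3*18 + 8*(1 - 1*3)**2 + 18*(1 - 1*3)) - 612 = -1480*(2 - 24*(1 - 3) - 54 + 8*(1 - 3)**2 + 18*(1 - 3)) - 612 = -1480*(2 - 24*(-2) - 54 + 8*(-2)**2 + 18*(-2)) - 612 = -1480*(2 + 48 - 54 + 8*4 - 36) - 612 = -1480*(2 + 48 - 54 + 32 - 36) - 612 = -1480*(-8) - 612 = 11840 - 612 = 11228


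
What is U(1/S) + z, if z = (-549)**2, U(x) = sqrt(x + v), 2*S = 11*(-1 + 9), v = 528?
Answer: 301401 + sqrt(255563)/22 ≈ 3.0142e+5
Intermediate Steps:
S = 44 (S = (11*(-1 + 9))/2 = (11*8)/2 = (1/2)*88 = 44)
U(x) = sqrt(528 + x) (U(x) = sqrt(x + 528) = sqrt(528 + x))
z = 301401
U(1/S) + z = sqrt(528 + 1/44) + 301401 = sqrt(23233/44) + 301401 = sqrt(255563)/22 + 301401 = 301401 + sqrt(255563)/22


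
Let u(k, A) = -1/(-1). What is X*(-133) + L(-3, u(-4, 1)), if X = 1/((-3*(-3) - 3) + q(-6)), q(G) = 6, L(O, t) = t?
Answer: -121/12 ≈ -10.083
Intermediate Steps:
u(k, A) = 1 (u(k, A) = -1*(-1) = 1)
X = 1/12 (X = 1/((-3*(-3) - 3) + 6) = 1/((9 - 3) + 6) = 1/(6 + 6) = 1/12 ≈ 0.083333)
X*(-133) + L(-3, u(-4, 1)) = (1/12)*(-133) + 1 = -133/12 + 1 = -121/12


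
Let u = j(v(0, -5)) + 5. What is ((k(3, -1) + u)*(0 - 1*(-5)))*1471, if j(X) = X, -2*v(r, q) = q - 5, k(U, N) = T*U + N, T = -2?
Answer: 22065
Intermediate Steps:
k(U, N) = N - 2*U (k(U, N) = -2*U + N = N - 2*U)
v(r, q) = 5/2 - q/2 (v(r, q) = -(q - 5)/2 = -(-5 + q)/2 = 5/2 - q/2)
u = 10 (u = (5/2 - ½*(-5)) + 5 = (5/2 + 5/2) + 5 = 5 + 5 = 10)
((k(3, -1) + u)*(0 - 1*(-5)))*1471 = (((-1 - 2*3) + 10)*(0 - 1*(-5)))*1471 = (((-1 - 6) + 10)*(0 + 5))*1471 = ((-7 + 10)*5)*1471 = (3*5)*1471 = 15*1471 = 22065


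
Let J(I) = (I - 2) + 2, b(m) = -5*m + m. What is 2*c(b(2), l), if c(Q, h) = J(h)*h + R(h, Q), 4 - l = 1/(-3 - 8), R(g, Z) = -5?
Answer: 2840/121 ≈ 23.471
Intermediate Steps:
b(m) = -4*m
J(I) = I (J(I) = (-2 + I) + 2 = I)
l = 45/11 (l = 4 - 1/(-3 - 8) = 4 - 1/(-11) = 4 - 1*(-1/11) = 4 + 1/11 = 45/11 ≈ 4.0909)
c(Q, h) = -5 + h² (c(Q, h) = h*h - 5 = h² - 5 = -5 + h²)
2*c(b(2), l) = 2*(-5 + (45/11)²) = 2*(-5 + 2025/121) = 2*(1420/121) = 2840/121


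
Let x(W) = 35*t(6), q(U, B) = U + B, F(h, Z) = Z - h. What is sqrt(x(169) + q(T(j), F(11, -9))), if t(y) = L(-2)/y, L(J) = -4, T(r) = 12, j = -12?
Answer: I*sqrt(282)/3 ≈ 5.5976*I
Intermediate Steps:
t(y) = -4/y
q(U, B) = B + U
x(W) = -70/3 (x(W) = 35*(-4/6) = 35*(-4*1/6) = 35*(-2/3) = -70/3)
sqrt(x(169) + q(T(j), F(11, -9))) = sqrt(-70/3 + ((-9 - 1*11) + 12)) = sqrt(-70/3 + ((-9 - 11) + 12)) = sqrt(-70/3 + (-20 + 12)) = sqrt(-70/3 - 8) = sqrt(-94/3) = I*sqrt(282)/3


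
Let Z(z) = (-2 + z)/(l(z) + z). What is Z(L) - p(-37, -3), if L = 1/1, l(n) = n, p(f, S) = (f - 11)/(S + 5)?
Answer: 47/2 ≈ 23.500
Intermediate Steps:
p(f, S) = (-11 + f)/(5 + S)
L = 1
Z(z) = (-2 + z)/(2*z) (Z(z) = (-2 + z)/(z + z) = (-2 + z)/((2*z)) = (-2 + z)*(1/(2*z)) = (-2 + z)/(2*z))
Z(L) - p(-37, -3) = (1/2)*(-2 + 1)/1 - (-11 - 37)/(5 - 3) = (1/2)*1*(-1) - (-48)/2 = -1/2 - (-48)/2 = -1/2 - 1*(-24) = -1/2 + 24 = 47/2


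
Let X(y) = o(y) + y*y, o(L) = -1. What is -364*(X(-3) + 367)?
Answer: -136500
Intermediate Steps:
X(y) = -1 + y² (X(y) = -1 + y*y = -1 + y²)
-364*(X(-3) + 367) = -364*((-1 + (-3)²) + 367) = -364*((-1 + 9) + 367) = -364*(8 + 367) = -364*375 = -136500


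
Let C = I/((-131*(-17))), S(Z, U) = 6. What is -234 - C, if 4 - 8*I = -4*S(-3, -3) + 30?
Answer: -2084471/8908 ≈ -234.00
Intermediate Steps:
I = -1/4 (I = 1/2 - (-4*6 + 30)/8 = 1/2 - (-24 + 30)/8 = 1/2 - 1/8*6 = 1/2 - 3/4 = -1/4 ≈ -0.25000)
C = -1/8908 (C = -1/(4*((-131*(-17)))) = -1/4/2227 = -1/4*1/2227 = -1/8908 ≈ -0.00011226)
-234 - C = -234 - 1*(-1/8908) = -234 + 1/8908 = -2084471/8908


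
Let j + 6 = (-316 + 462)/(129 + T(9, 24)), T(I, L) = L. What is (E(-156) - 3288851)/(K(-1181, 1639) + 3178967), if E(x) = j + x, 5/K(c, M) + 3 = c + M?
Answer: -45792914713/44260757694 ≈ -1.0346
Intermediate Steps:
K(c, M) = 5/(-3 + M + c) (K(c, M) = 5/(-3 + (c + M)) = 5/(-3 + (M + c)) = 5/(-3 + M + c))
j = -772/153 (j = -6 + (-316 + 462)/(129 + 24) = -6 + 146/153 = -772/153 ≈ -5.0458)
E(x) = -772/153 + x
(E(-156) - 3288851)/(K(-1181, 1639) + 3178967) = ((-772/153 - 156) - 3288851)/(5/(-3 + 1639 - 1181) + 3178967) = (-24640/153 - 3288851)/(5/455 + 3178967) = -503218843/(153*(5*(1/455) + 3178967)) = -503218843/(153*(1/91 + 3178967)) = -503218843/(153*289285998/91) = -503218843/153*91/289285998 = -45792914713/44260757694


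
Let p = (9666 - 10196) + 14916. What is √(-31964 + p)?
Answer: I*√17578 ≈ 132.58*I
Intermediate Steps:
p = 14386 (p = -530 + 14916 = 14386)
√(-31964 + p) = √(-31964 + 14386) = √(-17578) = I*√17578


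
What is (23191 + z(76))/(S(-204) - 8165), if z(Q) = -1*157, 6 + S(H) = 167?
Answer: -3839/1334 ≈ -2.8778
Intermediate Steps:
S(H) = 161 (S(H) = -6 + 167 = 161)
z(Q) = -157
(23191 + z(76))/(S(-204) - 8165) = (23191 - 157)/(161 - 8165) = 23034/(-8004) = 23034*(-1/8004) = -3839/1334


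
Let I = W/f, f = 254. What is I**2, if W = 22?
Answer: 121/16129 ≈ 0.0075020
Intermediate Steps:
I = 11/127 (I = 22/254 = 22*(1/254) = 11/127 ≈ 0.086614)
I**2 = (11/127)**2 = 121/16129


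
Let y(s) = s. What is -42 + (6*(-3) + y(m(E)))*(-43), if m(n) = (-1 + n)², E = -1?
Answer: 560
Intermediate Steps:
-42 + (6*(-3) + y(m(E)))*(-43) = -42 + (6*(-3) + (-1 - 1)²)*(-43) = -42 + (-18 + (-2)²)*(-43) = -42 + (-18 + 4)*(-43) = -42 - 14*(-43) = -42 + 602 = 560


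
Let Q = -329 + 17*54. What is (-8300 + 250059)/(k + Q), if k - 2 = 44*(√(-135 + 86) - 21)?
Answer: -80505747/205753 - 74461772*I/205753 ≈ -391.27 - 361.9*I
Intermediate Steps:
Q = 589 (Q = -329 + 918 = 589)
k = -922 + 308*I (k = 2 + 44*(√(-135 + 86) - 21) = 2 + 44*(√(-49) - 21) = 2 + 44*(7*I - 21) = 2 + 44*(-21 + 7*I) = 2 + (-924 + 308*I) = -922 + 308*I ≈ -922.0 + 308.0*I)
(-8300 + 250059)/(k + Q) = (-8300 + 250059)/((-922 + 308*I) + 589) = 241759/(-333 + 308*I) = 241759*((-333 - 308*I)/205753) = 241759*(-333 - 308*I)/205753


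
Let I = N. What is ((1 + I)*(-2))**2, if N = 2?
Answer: 36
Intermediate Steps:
I = 2
((1 + I)*(-2))**2 = ((1 + 2)*(-2))**2 = (3*(-2))**2 = (-6)**2 = 36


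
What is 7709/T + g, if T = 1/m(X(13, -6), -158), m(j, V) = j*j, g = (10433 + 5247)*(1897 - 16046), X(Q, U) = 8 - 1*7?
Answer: -221848611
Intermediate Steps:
X(Q, U) = 1 (X(Q, U) = 8 - 7 = 1)
g = -221856320 (g = 15680*(-14149) = -221856320)
m(j, V) = j**2
T = 1 (T = 1/(1**2) = 1/1 = 1)
7709/T + g = 7709/1 - 221856320 = 7709*1 - 221856320 = 7709 - 221856320 = -221848611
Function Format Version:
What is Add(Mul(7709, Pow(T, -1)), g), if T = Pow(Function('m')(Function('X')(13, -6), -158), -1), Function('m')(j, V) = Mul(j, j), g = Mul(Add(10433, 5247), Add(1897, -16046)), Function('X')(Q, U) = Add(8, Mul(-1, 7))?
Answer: -221848611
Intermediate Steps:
Function('X')(Q, U) = 1 (Function('X')(Q, U) = Add(8, -7) = 1)
g = -221856320 (g = Mul(15680, -14149) = -221856320)
Function('m')(j, V) = Pow(j, 2)
T = 1 (T = Pow(Pow(1, 2), -1) = Pow(1, -1) = 1)
Add(Mul(7709, Pow(T, -1)), g) = Add(Mul(7709, Pow(1, -1)), -221856320) = Add(Mul(7709, 1), -221856320) = Add(7709, -221856320) = -221848611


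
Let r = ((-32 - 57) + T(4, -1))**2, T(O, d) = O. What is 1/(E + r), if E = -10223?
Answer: -1/2998 ≈ -0.00033356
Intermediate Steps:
r = 7225 (r = ((-32 - 57) + 4)**2 = (-89 + 4)**2 = (-85)**2 = 7225)
1/(E + r) = 1/(-10223 + 7225) = 1/(-2998) = -1/2998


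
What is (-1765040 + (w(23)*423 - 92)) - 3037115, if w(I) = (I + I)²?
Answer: -3907179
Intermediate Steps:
w(I) = 4*I² (w(I) = (2*I)² = 4*I²)
(-1765040 + (w(23)*423 - 92)) - 3037115 = (-1765040 + ((4*23²)*423 - 92)) - 3037115 = (-1765040 + ((4*529)*423 - 92)) - 3037115 = (-1765040 + (2116*423 - 92)) - 3037115 = (-1765040 + (895068 - 92)) - 3037115 = (-1765040 + 894976) - 3037115 = -870064 - 3037115 = -3907179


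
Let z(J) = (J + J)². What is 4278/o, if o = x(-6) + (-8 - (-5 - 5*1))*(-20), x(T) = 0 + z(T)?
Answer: 2139/52 ≈ 41.135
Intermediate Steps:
z(J) = 4*J² (z(J) = (2*J)² = 4*J²)
x(T) = 4*T² (x(T) = 0 + 4*T² = 4*T²)
o = 104 (o = 4*(-6)² + (-8 - (-5 - 5*1))*(-20) = 4*36 + (-8 - (-5 - 5))*(-20) = 144 + (-8 - 1*(-10))*(-20) = 144 + (-8 + 10)*(-20) = 144 + 2*(-20) = 144 - 40 = 104)
4278/o = 4278/104 = 4278*(1/104) = 2139/52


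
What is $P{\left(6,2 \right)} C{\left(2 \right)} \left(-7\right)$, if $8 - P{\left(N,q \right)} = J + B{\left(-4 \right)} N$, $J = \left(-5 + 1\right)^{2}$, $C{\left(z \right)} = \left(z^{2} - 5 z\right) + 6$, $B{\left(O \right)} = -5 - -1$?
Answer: $0$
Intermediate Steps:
$B{\left(O \right)} = -4$ ($B{\left(O \right)} = -5 + 1 = -4$)
$C{\left(z \right)} = 6 + z^{2} - 5 z$
$J = 16$ ($J = \left(-4\right)^{2} = 16$)
$P{\left(N,q \right)} = -8 + 4 N$ ($P{\left(N,q \right)} = 8 - \left(16 - 4 N\right) = 8 + \left(-16 + 4 N\right) = -8 + 4 N$)
$P{\left(6,2 \right)} C{\left(2 \right)} \left(-7\right) = \left(-8 + 4 \cdot 6\right) \left(6 + 2^{2} - 10\right) \left(-7\right) = \left(-8 + 24\right) \left(6 + 4 - 10\right) \left(-7\right) = 16 \cdot 0 \left(-7\right) = 0 \left(-7\right) = 0$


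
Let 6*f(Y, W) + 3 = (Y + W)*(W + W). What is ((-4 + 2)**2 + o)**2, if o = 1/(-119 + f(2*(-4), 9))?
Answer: 864900/54289 ≈ 15.931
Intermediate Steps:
f(Y, W) = -1/2 + W*(W + Y)/3 (f(Y, W) = -1/2 + ((Y + W)*(W + W))/6 = -1/2 + ((W + Y)*(2*W))/6 = -1/2 + (2*W*(W + Y))/6 = -1/2 + W*(W + Y)/3)
o = -2/233 (o = 1/(-119 + (-1/2 + (1/3)*9**2 + (1/3)*9*(2*(-4)))) = 1/(-119 + (-1/2 + (1/3)*81 + (1/3)*9*(-8))) = 1/(-119 + (-1/2 + 27 - 24)) = 1/(-119 + 5/2) = 1/(-233/2) = -2/233 ≈ -0.0085837)
((-4 + 2)**2 + o)**2 = ((-4 + 2)**2 - 2/233)**2 = ((-2)**2 - 2/233)**2 = (4 - 2/233)**2 = (930/233)**2 = 864900/54289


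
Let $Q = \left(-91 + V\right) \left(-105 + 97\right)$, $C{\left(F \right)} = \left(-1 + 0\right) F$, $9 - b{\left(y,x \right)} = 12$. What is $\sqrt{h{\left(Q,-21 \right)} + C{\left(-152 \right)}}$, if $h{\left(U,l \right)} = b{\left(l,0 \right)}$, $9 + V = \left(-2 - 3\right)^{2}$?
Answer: $\sqrt{149} \approx 12.207$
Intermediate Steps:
$b{\left(y,x \right)} = -3$ ($b{\left(y,x \right)} = 9 - 12 = -3$)
$V = 16$ ($V = -9 + \left(-2 - 3\right)^{2} = -9 + \left(-5\right)^{2} = -9 + 25 = 16$)
$C{\left(F \right)} = - F$
$Q = 600$ ($Q = \left(-91 + 16\right) \left(-105 + 97\right) = \left(-75\right) \left(-8\right) = 600$)
$h{\left(U,l \right)} = -3$
$\sqrt{h{\left(Q,-21 \right)} + C{\left(-152 \right)}} = \sqrt{-3 - -152} = \sqrt{-3 + 152} = \sqrt{149}$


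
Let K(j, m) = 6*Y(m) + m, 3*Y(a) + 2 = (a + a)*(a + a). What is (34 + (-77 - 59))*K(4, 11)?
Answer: -99450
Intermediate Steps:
Y(a) = -⅔ + 4*a²/3 (Y(a) = -⅔ + ((a + a)*(a + a))/3 = -⅔ + ((2*a)*(2*a))/3 = -⅔ + (4*a²)/3 = -⅔ + 4*a²/3)
K(j, m) = -4 + m + 8*m² (K(j, m) = 6*(-⅔ + 4*m²/3) + m = (-4 + 8*m²) + m = -4 + m + 8*m²)
(34 + (-77 - 59))*K(4, 11) = (34 + (-77 - 59))*(-4 + 11 + 8*11²) = (34 - 136)*(-4 + 11 + 8*121) = -102*(-4 + 11 + 968) = -102*975 = -99450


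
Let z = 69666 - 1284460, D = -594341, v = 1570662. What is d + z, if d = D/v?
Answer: -26873681239/22122 ≈ -1.2148e+6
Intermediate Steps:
d = -8371/22122 (d = -594341/1570662 = -594341*1/1570662 = -8371/22122 ≈ -0.37840)
z = -1214794
d + z = -8371/22122 - 1214794 = -26873681239/22122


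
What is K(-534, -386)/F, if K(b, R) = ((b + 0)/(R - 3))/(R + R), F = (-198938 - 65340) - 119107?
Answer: 89/19188930430 ≈ 4.6381e-9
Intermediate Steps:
F = -383385 (F = -264278 - 119107 = -383385)
K(b, R) = b/(2*R*(-3 + R)) (K(b, R) = (b/(-3 + R))/((2*R)) = (1/(2*R))*(b/(-3 + R)) = b/(2*R*(-3 + R)))
K(-534, -386)/F = ((½)*(-534)/(-386*(-3 - 386)))/(-383385) = ((½)*(-534)*(-1/386)/(-389))*(-1/383385) = ((½)*(-534)*(-1/386)*(-1/389))*(-1/383385) = -267/150154*(-1/383385) = 89/19188930430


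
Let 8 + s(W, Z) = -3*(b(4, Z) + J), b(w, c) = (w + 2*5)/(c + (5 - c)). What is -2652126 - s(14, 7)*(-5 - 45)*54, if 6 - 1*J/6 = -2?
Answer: -3085206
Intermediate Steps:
J = 48 (J = 36 - 6*(-2) = 36 + 12 = 48)
b(w, c) = 2 + w/5 (b(w, c) = (w + 10)/5 = (10 + w)*(⅕) = 2 + w/5)
s(W, Z) = -802/5 (s(W, Z) = -8 - 3*((2 + (⅕)*4) + 48) = -8 - 3*((2 + ⅘) + 48) = -8 - 3*(14/5 + 48) = -8 - 3*254/5 = -8 - 762/5 = -802/5)
-2652126 - s(14, 7)*(-5 - 45)*54 = -2652126 - (-802)*(-5 - 45)*54/5 = -2652126 - (-802)*(-50*54)/5 = -2652126 - (-802)*(-2700)/5 = -2652126 - 1*433080 = -2652126 - 433080 = -3085206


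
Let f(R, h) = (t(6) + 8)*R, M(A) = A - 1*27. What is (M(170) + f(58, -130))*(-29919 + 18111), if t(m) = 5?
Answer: -10591776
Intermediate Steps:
M(A) = -27 + A (M(A) = A - 27 = -27 + A)
f(R, h) = 13*R (f(R, h) = (5 + 8)*R = 13*R)
(M(170) + f(58, -130))*(-29919 + 18111) = ((-27 + 170) + 13*58)*(-29919 + 18111) = (143 + 754)*(-11808) = 897*(-11808) = -10591776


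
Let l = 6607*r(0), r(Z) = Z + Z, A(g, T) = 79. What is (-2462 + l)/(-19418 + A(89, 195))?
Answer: 2462/19339 ≈ 0.12731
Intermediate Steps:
r(Z) = 2*Z
l = 0 (l = 6607*(2*0) = 6607*0 = 0)
(-2462 + l)/(-19418 + A(89, 195)) = (-2462 + 0)/(-19418 + 79) = -2462/(-19339) = -2462*(-1/19339) = 2462/19339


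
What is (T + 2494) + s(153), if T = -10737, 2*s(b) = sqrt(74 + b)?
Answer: -8243 + sqrt(227)/2 ≈ -8235.5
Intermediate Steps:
s(b) = sqrt(74 + b)/2
(T + 2494) + s(153) = (-10737 + 2494) + sqrt(74 + 153)/2 = -8243 + sqrt(227)/2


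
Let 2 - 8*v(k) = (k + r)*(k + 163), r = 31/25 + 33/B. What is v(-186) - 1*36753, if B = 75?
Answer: -3728267/100 ≈ -37283.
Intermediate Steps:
r = 42/25 (r = 31/25 + 33/75 = 31*(1/25) + 33*(1/75) = 31/25 + 11/25 = 42/25 ≈ 1.6800)
v(k) = 1/4 - (163 + k)*(42/25 + k)/8 (v(k) = 1/4 - (k + 42/25)*(k + 163)/8 = 1/4 - (42/25 + k)*(163 + k)/8 = 1/4 - (163 + k)*(42/25 + k)/8)
v(-186) - 1*36753 = (-1699/50 - 4117/200*(-186) - 1/8*(-186)**2) - 1*36753 = (-1699/50 + 382881/100 - 1/8*34596) - 36753 = (-1699/50 + 382881/100 - 8649/2) - 36753 = -52967/100 - 36753 = -3728267/100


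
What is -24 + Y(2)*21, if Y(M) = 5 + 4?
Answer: 165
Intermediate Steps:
Y(M) = 9
-24 + Y(2)*21 = -24 + 9*21 = -24 + 189 = 165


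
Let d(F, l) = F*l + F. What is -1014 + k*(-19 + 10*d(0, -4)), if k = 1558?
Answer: -30616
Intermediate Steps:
d(F, l) = F + F*l
-1014 + k*(-19 + 10*d(0, -4)) = -1014 + 1558*(-19 + 10*(0*(1 - 4))) = -1014 + 1558*(-19 + 10*(0*(-3))) = -1014 + 1558*(-19 + 10*0) = -1014 + 1558*(-19 + 0) = -1014 + 1558*(-19) = -1014 - 29602 = -30616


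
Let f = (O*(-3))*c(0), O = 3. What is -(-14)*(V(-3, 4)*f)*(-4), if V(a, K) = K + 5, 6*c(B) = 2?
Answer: 1512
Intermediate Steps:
c(B) = 1/3 (c(B) = (1/6)*2 = 1/3)
V(a, K) = 5 + K
f = -3 (f = (3*(-3))*(1/3) = -9*1/3 = -3)
-(-14)*(V(-3, 4)*f)*(-4) = -(-14)*((5 + 4)*(-3))*(-4) = -(-14)*(9*(-3))*(-4) = -(-14)*(-27*(-4)) = -(-14)*108 = -2*(-756) = 1512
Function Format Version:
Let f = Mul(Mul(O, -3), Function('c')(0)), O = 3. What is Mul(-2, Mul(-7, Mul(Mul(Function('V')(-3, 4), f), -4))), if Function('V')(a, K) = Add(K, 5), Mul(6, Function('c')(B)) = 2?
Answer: 1512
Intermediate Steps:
Function('c')(B) = Rational(1, 3) (Function('c')(B) = Mul(Rational(1, 6), 2) = Rational(1, 3))
Function('V')(a, K) = Add(5, K)
f = -3 (f = Mul(Mul(3, -3), Rational(1, 3)) = Mul(-9, Rational(1, 3)) = -3)
Mul(-2, Mul(-7, Mul(Mul(Function('V')(-3, 4), f), -4))) = Mul(-2, Mul(-7, Mul(Mul(Add(5, 4), -3), -4))) = Mul(-2, Mul(-7, Mul(Mul(9, -3), -4))) = Mul(-2, Mul(-7, Mul(-27, -4))) = Mul(-2, Mul(-7, 108)) = Mul(-2, -756) = 1512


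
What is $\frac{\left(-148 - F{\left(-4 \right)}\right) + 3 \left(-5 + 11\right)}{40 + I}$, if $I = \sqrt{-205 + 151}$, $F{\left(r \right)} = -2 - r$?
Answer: $- \frac{2640}{827} + \frac{198 i \sqrt{6}}{827} \approx -3.1923 + 0.58646 i$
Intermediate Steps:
$I = 3 i \sqrt{6}$ ($I = \sqrt{-54} = 3 i \sqrt{6} \approx 7.3485 i$)
$\frac{\left(-148 - F{\left(-4 \right)}\right) + 3 \left(-5 + 11\right)}{40 + I} = \frac{\left(-148 - \left(-2 - -4\right)\right) + 3 \left(-5 + 11\right)}{40 + 3 i \sqrt{6}} = \frac{\left(-148 - \left(-2 + 4\right)\right) + 3 \cdot 6}{40 + 3 i \sqrt{6}} = \frac{\left(-148 - 2\right) + 18}{40 + 3 i \sqrt{6}} = \frac{-150 + 18}{40 + 3 i \sqrt{6}} = - \frac{132}{40 + 3 i \sqrt{6}}$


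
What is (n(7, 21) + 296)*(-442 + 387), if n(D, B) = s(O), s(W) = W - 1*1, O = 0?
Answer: -16225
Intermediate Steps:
s(W) = -1 + W (s(W) = W - 1 = -1 + W)
n(D, B) = -1 (n(D, B) = -1 + 0 = -1)
(n(7, 21) + 296)*(-442 + 387) = (-1 + 296)*(-442 + 387) = 295*(-55) = -16225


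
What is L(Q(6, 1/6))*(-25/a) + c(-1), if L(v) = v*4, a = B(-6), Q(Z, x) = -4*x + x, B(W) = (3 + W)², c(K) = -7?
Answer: -13/9 ≈ -1.4444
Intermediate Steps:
Q(Z, x) = -3*x
a = 9 (a = (3 - 6)² = (-3)² = 9)
L(v) = 4*v
L(Q(6, 1/6))*(-25/a) + c(-1) = (4*(-3/6))*(-25/9) - 7 = (4*(-3*⅙))*(-25*⅑) - 7 = (4*(-½))*(-25/9) - 7 = -2*(-25/9) - 7 = 50/9 - 7 = -13/9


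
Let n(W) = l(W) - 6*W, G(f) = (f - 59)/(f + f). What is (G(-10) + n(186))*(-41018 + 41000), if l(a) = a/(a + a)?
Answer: 200169/10 ≈ 20017.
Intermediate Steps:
G(f) = (-59 + f)/(2*f) (G(f) = (-59 + f)/((2*f)) = (-59 + f)*(1/(2*f)) = (-59 + f)/(2*f))
l(a) = ½ (l(a) = a/((2*a)) = a*(1/(2*a)) = ½)
n(W) = ½ - 6*W
(G(-10) + n(186))*(-41018 + 41000) = ((½)*(-59 - 10)/(-10) + (½ - 6*186))*(-41018 + 41000) = ((½)*(-⅒)*(-69) + (½ - 1116))*(-18) = (69/20 - 2231/2)*(-18) = -22241/20*(-18) = 200169/10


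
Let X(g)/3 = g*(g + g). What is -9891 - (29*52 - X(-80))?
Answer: 27001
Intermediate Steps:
X(g) = 6*g² (X(g) = 3*(g*(g + g)) = 3*(g*(2*g)) = 3*(2*g²) = 6*g²)
-9891 - (29*52 - X(-80)) = -9891 - (29*52 - 6*(-80)²) = -9891 - (1508 - 6*6400) = -9891 - (1508 - 1*38400) = -9891 - (1508 - 38400) = -9891 - 1*(-36892) = -9891 + 36892 = 27001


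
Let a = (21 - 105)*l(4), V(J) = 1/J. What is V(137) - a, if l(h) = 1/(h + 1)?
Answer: 11513/685 ≈ 16.807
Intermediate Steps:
l(h) = 1/(1 + h)
a = -84/5 (a = (21 - 105)/(1 + 4) = -84/5 ≈ -16.800)
V(137) - a = 1/137 - 1*(-84/5) = 1/137 + 84/5 = 11513/685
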